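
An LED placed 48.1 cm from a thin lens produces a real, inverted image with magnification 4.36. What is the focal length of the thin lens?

m = −d_i/d_o ⇒ d_i = −m·d_o = −(-4.36)·(48.1) = 209.7 cm.
1/f = 1/d_o + 1/d_i = 1/(48.1) + 1/(209.7) = 0.02556, so f = 39.1 cm.
Since f is positive, the thin lens is converging.

f = 39.1 cm (converging)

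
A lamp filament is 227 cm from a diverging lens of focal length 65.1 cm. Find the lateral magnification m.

m = +0.223

For a diverging lens, f = -65.1 cm.
1/d_i = 1/f − 1/d_o = 1/(-65.10) − 1/(227) = -0.01977, so d_i = -50.59 cm.
m = −d_i/d_o = −(-50.59)/(227) = +0.223.
The image is virtual, upright and reduced, on the same side as the object.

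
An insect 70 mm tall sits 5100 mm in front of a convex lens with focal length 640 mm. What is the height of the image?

1/d_i = 1/f − 1/d_o = 1/(640.0) − 1/(5100) = 0.001366, so d_i = 731.8 mm.
m = −d_i/d_o = -0.1435.
|h_i| = |m|·h_o = 0.1435 × 70 = 10.0 mm. The image is real, inverted and reduced, on the far side of the lens.

10.0 mm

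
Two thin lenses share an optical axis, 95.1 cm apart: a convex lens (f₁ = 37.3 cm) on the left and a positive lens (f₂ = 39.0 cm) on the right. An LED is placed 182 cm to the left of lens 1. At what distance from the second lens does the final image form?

Lens 1: 1/d_i1 = 1/f₁ − 1/d_o1 = 1/(37.3) − 1/(182) = 0.02132, so d_i1 = 46.91 cm.
The intermediate image is 46.91 cm to the right of lens 1, which is 95.1 − (46.91) = 48.19 cm to the left of lens 2, so d_o2 = +48.19 cm.
Lens 2: 1/d_i2 = 1/f₂ − 1/d_o2 = 1/(39.0) − 1/(48.19) = 0.004890, so d_i2 = 205 cm.
The final image is real, 205 cm to the right of lens 2 (overall magnification ≈ 1.1).

205 cm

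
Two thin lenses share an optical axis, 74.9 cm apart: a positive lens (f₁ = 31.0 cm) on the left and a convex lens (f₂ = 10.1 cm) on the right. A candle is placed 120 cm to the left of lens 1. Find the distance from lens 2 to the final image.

Lens 1: 1/d_i1 = 1/f₁ − 1/d_o1 = 1/(31.0) − 1/(120) = 0.02392, so d_i1 = 41.80 cm.
The intermediate image is 41.80 cm to the right of lens 1, which is 74.9 − (41.80) = 33.10 cm to the left of lens 2, so d_o2 = +33.10 cm.
Lens 2: 1/d_i2 = 1/f₂ − 1/d_o2 = 1/(10.1) − 1/(33.10) = 0.06880, so d_i2 = 14.5 cm.
The final image is real, 14.5 cm to the right of lens 2 (overall magnification ≈ 0.15).

14.5 cm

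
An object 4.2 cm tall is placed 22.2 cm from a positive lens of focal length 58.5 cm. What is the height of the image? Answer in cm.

1/d_i = 1/f − 1/d_o = 1/(58.50) − 1/(22.2) = -0.02795, so d_i = -35.78 cm.
m = −d_i/d_o = +1.612.
|h_i| = |m|·h_o = 1.612 × 4.2 = 6.77 cm. The image is virtual, upright and enlarged, on the same side as the object.

6.77 cm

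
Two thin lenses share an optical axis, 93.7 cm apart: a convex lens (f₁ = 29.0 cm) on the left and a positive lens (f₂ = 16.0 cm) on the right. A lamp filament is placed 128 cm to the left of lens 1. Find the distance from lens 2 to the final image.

Lens 1: 1/d_i1 = 1/f₁ − 1/d_o1 = 1/(29.0) − 1/(128) = 0.02667, so d_i1 = 37.49 cm.
The intermediate image is 37.49 cm to the right of lens 1, which is 93.7 − (37.49) = 56.21 cm to the left of lens 2, so d_o2 = +56.21 cm.
Lens 2: 1/d_i2 = 1/f₂ − 1/d_o2 = 1/(16.0) − 1/(56.21) = 0.04471, so d_i2 = 22.4 cm.
The final image is real, 22.4 cm to the right of lens 2 (overall magnification ≈ 0.12).

22.4 cm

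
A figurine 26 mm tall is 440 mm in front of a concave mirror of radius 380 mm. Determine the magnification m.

m = -0.760

f = R/2 = 380/2 = 190.0 mm.
1/d_i = 1/f − 1/d_o = 1/(190.0) − 1/(440) = 0.002990, so d_i = 334.4 mm.
m = −d_i/d_o = −(334.4)/(440) = -0.760.
The image is real, inverted and reduced, in front of the mirror.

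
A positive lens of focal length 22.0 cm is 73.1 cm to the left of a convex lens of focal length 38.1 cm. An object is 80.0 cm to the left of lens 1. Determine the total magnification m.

Lens 1: 1/d_i1 = 1/(22.0) − 1/(80.0) = 0.03295, so d_i1 = 30.34 cm; m₁ = −d_i1/d_o1 = -0.3792.
d_o2 = 73.1 − (30.34) = 42.76 cm.
Lens 2: 1/d_i2 = 1/(38.1) − 1/(42.76) = 0.002860, so d_i2 = 349.6 cm; m₂ = −d_i2/d_o2 = -8.176.
m = m₁·m₂ = (-0.3792)(-8.176) = +3.10.

m = +3.10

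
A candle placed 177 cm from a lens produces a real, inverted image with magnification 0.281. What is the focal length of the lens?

f = 38.8 cm (converging)

m = −d_i/d_o ⇒ d_i = −m·d_o = −(-0.281)·(177) = 49.74 cm.
1/f = 1/d_o + 1/d_i = 1/(177) + 1/(49.74) = 0.02575, so f = 38.8 cm.
Since f is positive, the lens is converging.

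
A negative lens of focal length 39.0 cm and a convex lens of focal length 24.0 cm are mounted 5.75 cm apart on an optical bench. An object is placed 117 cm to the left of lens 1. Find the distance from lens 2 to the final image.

Lens 1 is diverging, so f₁ = −39.0 cm.
Lens 1: 1/d_i1 = 1/f₁ − 1/d_o1 = 1/(-39.0) − 1/(117) = -0.03419, so d_i1 = -29.25 cm.
The intermediate image is 29.25 cm to the left of lens 1 (virtual), which is 5.75 − (-29.25) = 35.00 cm to the left of lens 2, so d_o2 = +35.00 cm.
Lens 2: 1/d_i2 = 1/f₂ − 1/d_o2 = 1/(24.0) − 1/(35.00) = 0.01310, so d_i2 = 76.4 cm.
The final image is real, 76.4 cm to the right of lens 2 (overall magnification ≈ -0.55).

76.4 cm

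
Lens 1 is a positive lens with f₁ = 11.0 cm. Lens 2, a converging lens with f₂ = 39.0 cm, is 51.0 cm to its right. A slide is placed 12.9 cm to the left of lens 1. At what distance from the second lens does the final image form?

Lens 1: 1/d_i1 = 1/f₁ − 1/d_o1 = 1/(11.0) − 1/(12.9) = 0.01339, so d_i1 = 74.68 cm.
The intermediate image is 74.68 cm to the right of lens 1, which lies 23.68 cm to the right of lens 2 — a virtual object — so d_o2 = −23.68 cm.
Lens 2: 1/d_i2 = 1/f₂ − 1/d_o2 = 1/(39.0) − 1/(-23.68) = 0.06787, so d_i2 = 14.7 cm.
The final image is real, 14.7 cm to the right of lens 2 (overall magnification ≈ -3.6).

14.7 cm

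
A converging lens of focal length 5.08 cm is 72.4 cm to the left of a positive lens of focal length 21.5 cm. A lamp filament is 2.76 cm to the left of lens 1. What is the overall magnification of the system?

Lens 1: 1/d_i1 = 1/(5.08) − 1/(2.76) = -0.1655, so d_i1 = -6.043 cm; m₁ = −d_i1/d_o1 = +2.189.
d_o2 = 72.4 − (-6.043) = 78.44 cm.
Lens 2: 1/d_i2 = 1/(21.5) − 1/(78.44) = 0.03376, so d_i2 = 29.62 cm; m₂ = −d_i2/d_o2 = -0.3776.
m = m₁·m₂ = (+2.189)(-0.3776) = -0.827.

m = -0.827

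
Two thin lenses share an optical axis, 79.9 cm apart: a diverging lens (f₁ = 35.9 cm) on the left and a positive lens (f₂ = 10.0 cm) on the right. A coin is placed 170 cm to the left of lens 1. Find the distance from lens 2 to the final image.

11.0 cm

Lens 1 is diverging, so f₁ = −35.9 cm.
Lens 1: 1/d_i1 = 1/f₁ − 1/d_o1 = 1/(-35.9) − 1/(170) = -0.03374, so d_i1 = -29.64 cm.
The intermediate image is 29.64 cm to the left of lens 1 (virtual), which is 79.9 − (-29.64) = 109.5 cm to the left of lens 2, so d_o2 = +109.5 cm.
Lens 2: 1/d_i2 = 1/f₂ − 1/d_o2 = 1/(10.0) − 1/(109.5) = 0.09087, so d_i2 = 11.0 cm.
The final image is real, 11.0 cm to the right of lens 2 (overall magnification ≈ -0.018).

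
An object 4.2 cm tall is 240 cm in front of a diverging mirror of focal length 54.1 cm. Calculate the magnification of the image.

m = +0.184

For a diverging mirror, f = -54.1 cm.
1/d_i = 1/f − 1/d_o = 1/(-54.10) − 1/(240) = -0.02265, so d_i = -44.15 cm.
m = −d_i/d_o = −(-44.15)/(240) = +0.184.
The image is virtual, upright and reduced, behind the mirror.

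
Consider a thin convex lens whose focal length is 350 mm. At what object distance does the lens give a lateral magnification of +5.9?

291 mm

m = −d_i/d_o ⇒ d_i = −m·d_o.
1/f = 1/d_o + 1/d_i = 1/d_o − 1/(m·d_o) = (1 − 1/m)/d_o, so d_o = f(1 − 1/m) = (350.0)(1 − 1/(+5.9)) = 291 mm.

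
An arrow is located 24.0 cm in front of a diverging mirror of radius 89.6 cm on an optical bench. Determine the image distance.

f = R/2 = 89.6/2 = 44.80 cm; for a diverging mirror, f = -44.80 cm.
Mirror equation: 1/s_i = 1/f − 1/s_o = 1/(-44.80) − 1/(24.0) = -0.02232 − 0.04167 = -0.06399, so s_i = -15.6 cm.
The image is virtual, upright and reduced, behind the mirror.

15.6 cm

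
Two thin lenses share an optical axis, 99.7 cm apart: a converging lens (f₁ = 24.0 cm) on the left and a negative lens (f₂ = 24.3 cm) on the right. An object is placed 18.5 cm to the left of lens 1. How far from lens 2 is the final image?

21.4 cm

Lens 1: 1/d_i1 = 1/f₁ − 1/d_o1 = 1/(24.0) − 1/(18.5) = -0.01239, so d_i1 = -80.73 cm.
The intermediate image is 80.73 cm to the left of lens 1 (virtual), which is 99.7 − (-80.73) = 180.4 cm to the left of lens 2, so d_o2 = +180.4 cm.
Lens 2 is diverging, so f₂ = −24.3 cm.
Lens 2: 1/d_i2 = 1/f₂ − 1/d_o2 = 1/(-24.3) − 1/(180.4) = -0.04670, so d_i2 = -21.4 cm.
The final image is virtual, 21.4 cm to the left of lens 2 (overall magnification ≈ 0.52).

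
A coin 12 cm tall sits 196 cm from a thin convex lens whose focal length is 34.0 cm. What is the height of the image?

2.52 cm

1/d_i = 1/f − 1/d_o = 1/(34.00) − 1/(196) = 0.02431, so d_i = 41.14 cm.
m = −d_i/d_o = -0.2099.
|h_i| = |m|·h_o = 0.2099 × 12 = 2.52 cm. The image is real, inverted and reduced, on the far side of the lens.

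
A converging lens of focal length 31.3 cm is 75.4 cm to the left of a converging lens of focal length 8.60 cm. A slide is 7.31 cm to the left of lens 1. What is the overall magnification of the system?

m = -0.147

Lens 1: 1/d_i1 = 1/(31.3) − 1/(7.31) = -0.1049, so d_i1 = -9.537 cm; m₁ = −d_i1/d_o1 = +1.305.
d_o2 = 75.4 − (-9.537) = 84.94 cm.
Lens 2: 1/d_i2 = 1/(8.60) − 1/(84.94) = 0.1045, so d_i2 = 9.569 cm; m₂ = −d_i2/d_o2 = -0.1127.
m = m₁·m₂ = (+1.305)(-0.1127) = -0.147.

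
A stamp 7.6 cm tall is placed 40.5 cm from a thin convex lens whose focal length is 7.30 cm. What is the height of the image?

1.67 cm

1/d_i = 1/f − 1/d_o = 1/(7.300) − 1/(40.5) = 0.1123, so d_i = 8.905 cm.
m = −d_i/d_o = -0.2199.
|h_i| = |m|·h_o = 0.2199 × 7.6 = 1.67 cm. The image is real, inverted and reduced, on the far side of the lens.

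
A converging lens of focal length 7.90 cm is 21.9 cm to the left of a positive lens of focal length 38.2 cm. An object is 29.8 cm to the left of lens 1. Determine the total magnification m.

Lens 1: 1/d_i1 = 1/(7.90) − 1/(29.8) = 0.09303, so d_i1 = 10.75 cm; m₁ = −d_i1/d_o1 = -0.3607.
d_o2 = 21.9 − (10.75) = 11.15 cm.
Lens 2: 1/d_i2 = 1/(38.2) − 1/(11.15) = -0.06351, so d_i2 = -15.75 cm; m₂ = −d_i2/d_o2 = +1.412.
m = m₁·m₂ = (-0.3607)(+1.412) = -0.509.

m = -0.509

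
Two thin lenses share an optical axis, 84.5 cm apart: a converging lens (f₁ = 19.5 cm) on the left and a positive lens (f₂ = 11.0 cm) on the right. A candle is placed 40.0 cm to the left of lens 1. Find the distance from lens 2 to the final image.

14.4 cm

Lens 1: 1/d_i1 = 1/f₁ − 1/d_o1 = 1/(19.5) − 1/(40.0) = 0.02628, so d_i1 = 38.05 cm.
The intermediate image is 38.05 cm to the right of lens 1, which is 84.5 − (38.05) = 46.45 cm to the left of lens 2, so d_o2 = +46.45 cm.
Lens 2: 1/d_i2 = 1/f₂ − 1/d_o2 = 1/(11.0) − 1/(46.45) = 0.06938, so d_i2 = 14.4 cm.
The final image is real, 14.4 cm to the right of lens 2 (overall magnification ≈ 0.30).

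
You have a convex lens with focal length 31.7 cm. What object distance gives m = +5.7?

m = −d_i/d_o ⇒ d_i = −m·d_o.
1/f = 1/d_o + 1/d_i = 1/d_o − 1/(m·d_o) = (1 − 1/m)/d_o, so d_o = f(1 − 1/m) = (31.70)(1 − 1/(+5.7)) = 26.1 cm.

26.1 cm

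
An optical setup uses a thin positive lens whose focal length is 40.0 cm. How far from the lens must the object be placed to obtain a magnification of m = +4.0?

m = −d_i/d_o ⇒ d_i = −m·d_o.
1/f = 1/d_o + 1/d_i = 1/d_o − 1/(m·d_o) = (1 − 1/m)/d_o, so d_o = f(1 − 1/m) = (40.00)(1 − 1/(+4.0)) = 30.0 cm.

30.0 cm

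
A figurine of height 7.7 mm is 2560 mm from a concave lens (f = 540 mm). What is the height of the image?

For a concave lens, f = -540 mm.
1/d_i = 1/f − 1/d_o = 1/(-540.0) − 1/(2560) = -0.002242, so d_i = -445.9 mm.
m = −d_i/d_o = +0.1742.
|h_i| = |m|·h_o = 0.1742 × 7.7 = 1.34 mm. The image is virtual, upright and reduced, on the same side as the object.

1.34 mm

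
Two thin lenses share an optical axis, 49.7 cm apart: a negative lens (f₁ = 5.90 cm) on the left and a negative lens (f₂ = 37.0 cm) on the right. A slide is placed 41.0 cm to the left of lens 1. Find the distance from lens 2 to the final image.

22.1 cm

Lens 1 is diverging, so f₁ = −5.90 cm.
Lens 1: 1/d_i1 = 1/f₁ − 1/d_o1 = 1/(-5.90) − 1/(41.0) = -0.1939, so d_i1 = -5.158 cm.
The intermediate image is 5.158 cm to the left of lens 1 (virtual), which is 49.7 − (-5.158) = 54.86 cm to the left of lens 2, so d_o2 = +54.86 cm.
Lens 2 is diverging, so f₂ = −37.0 cm.
Lens 2: 1/d_i2 = 1/f₂ − 1/d_o2 = 1/(-37.0) − 1/(54.86) = -0.04526, so d_i2 = -22.1 cm.
The final image is virtual, 22.1 cm to the left of lens 2 (overall magnification ≈ 0.051).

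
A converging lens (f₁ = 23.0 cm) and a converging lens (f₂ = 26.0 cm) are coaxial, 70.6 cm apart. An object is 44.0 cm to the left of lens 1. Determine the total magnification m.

m = -7.93

Lens 1: 1/d_i1 = 1/(23.0) − 1/(44.0) = 0.02075, so d_i1 = 48.19 cm; m₁ = −d_i1/d_o1 = -1.095.
d_o2 = 70.6 − (48.19) = 22.41 cm.
Lens 2: 1/d_i2 = 1/(26.0) − 1/(22.41) = -0.006161, so d_i2 = -162.3 cm; m₂ = −d_i2/d_o2 = +7.242.
m = m₁·m₂ = (-1.095)(+7.242) = -7.93.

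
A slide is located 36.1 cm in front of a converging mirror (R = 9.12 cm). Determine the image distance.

f = R/2 = 9.12/2 = 4.560 cm.
Mirror equation: 1/q = 1/f − 1/p = 1/(4.560) − 1/(36.1) = 0.2193 − 0.02770 = 0.1916, so q = 5.22 cm.
The image is real, inverted and reduced, in front of the mirror.

5.22 cm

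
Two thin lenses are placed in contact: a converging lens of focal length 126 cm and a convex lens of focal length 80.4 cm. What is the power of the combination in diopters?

P = +2.04 D

P₁ = 1/f₁ = 1/(1.26 m) = +0.7937 D; P₂ = 1/f₂ = 1/(0.804 m) = +1.244 D.
For thin lenses in contact, P = P₁ + P₂ = (+0.7937) + (+1.244) = +2.04 D.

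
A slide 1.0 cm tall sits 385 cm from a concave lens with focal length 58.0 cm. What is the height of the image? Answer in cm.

0.131 cm

For a concave lens, f = -58.0 cm.
1/d_i = 1/f − 1/d_o = 1/(-58.00) − 1/(385) = -0.01984, so d_i = -50.41 cm.
m = −d_i/d_o = +0.1309.
|h_i| = |m|·h_o = 0.1309 × 1.0 = 0.131 cm. The image is virtual, upright and reduced, on the same side as the object.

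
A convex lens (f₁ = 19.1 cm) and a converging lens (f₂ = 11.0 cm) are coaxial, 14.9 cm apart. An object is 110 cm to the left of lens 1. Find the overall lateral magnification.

m = -0.120

Lens 1: 1/d_i1 = 1/(19.1) − 1/(110) = 0.04327, so d_i1 = 23.11 cm; m₁ = −d_i1/d_o1 = -0.2101.
d_o2 = 14.9 − (23.11) = -8.210 cm (virtual object).
Lens 2: 1/d_i2 = 1/(11.0) − 1/(-8.210) = 0.2127, so d_i2 = 4.701 cm; m₂ = −d_i2/d_o2 = +0.5726.
m = m₁·m₂ = (-0.2101)(+0.5726) = -0.120.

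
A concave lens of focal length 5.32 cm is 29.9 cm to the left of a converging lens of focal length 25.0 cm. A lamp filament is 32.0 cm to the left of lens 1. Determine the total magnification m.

m = -0.377

f₁ = −5.32 cm (diverging).
Lens 1: 1/d_i1 = 1/(-5.32) − 1/(32.0) = -0.2192, so d_i1 = -4.562 cm; m₁ = −d_i1/d_o1 = +0.1426.
d_o2 = 29.9 − (-4.562) = 34.46 cm.
Lens 2: 1/d_i2 = 1/(25.0) − 1/(34.46) = 0.01098, so d_i2 = 91.07 cm; m₂ = −d_i2/d_o2 = -2.643.
m = m₁·m₂ = (+0.1426)(-2.643) = -0.377.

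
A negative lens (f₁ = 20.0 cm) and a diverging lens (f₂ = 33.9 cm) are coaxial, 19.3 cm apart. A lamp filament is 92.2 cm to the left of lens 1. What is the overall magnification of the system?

m = +0.0868

f₁ = −20.0 cm (diverging).
Lens 1: 1/d_i1 = 1/(-20.0) − 1/(92.2) = -0.06085, so d_i1 = -16.43 cm; m₁ = −d_i1/d_o1 = +0.1782.
d_o2 = 19.3 − (-16.43) = 35.73 cm.
f₂ = −33.9 cm (diverging).
Lens 2: 1/d_i2 = 1/(-33.9) − 1/(35.73) = -0.05749, so d_i2 = -17.40 cm; m₂ = −d_i2/d_o2 = +0.4869.
m = m₁·m₂ = (+0.1782)(+0.4869) = +0.0868.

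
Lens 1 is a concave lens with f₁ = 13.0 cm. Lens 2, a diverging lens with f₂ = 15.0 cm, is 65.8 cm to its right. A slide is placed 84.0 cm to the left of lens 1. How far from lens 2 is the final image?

Lens 1 is diverging, so f₁ = −13.0 cm.
Lens 1: 1/d_i1 = 1/f₁ − 1/d_o1 = 1/(-13.0) − 1/(84.0) = -0.08883, so d_i1 = -11.26 cm.
The intermediate image is 11.26 cm to the left of lens 1 (virtual), which is 65.8 − (-11.26) = 77.06 cm to the left of lens 2, so d_o2 = +77.06 cm.
Lens 2 is diverging, so f₂ = −15.0 cm.
Lens 2: 1/d_i2 = 1/f₂ − 1/d_o2 = 1/(-15.0) − 1/(77.06) = -0.07964, so d_i2 = -12.6 cm.
The final image is virtual, 12.6 cm to the left of lens 2 (overall magnification ≈ 0.022).

12.6 cm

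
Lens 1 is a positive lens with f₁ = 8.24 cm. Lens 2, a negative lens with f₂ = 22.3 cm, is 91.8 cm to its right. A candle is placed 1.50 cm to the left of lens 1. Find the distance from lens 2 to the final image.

Lens 1: 1/d_i1 = 1/f₁ − 1/d_o1 = 1/(8.24) − 1/(1.50) = -0.5453, so d_i1 = -1.834 cm.
The intermediate image is 1.834 cm to the left of lens 1 (virtual), which is 91.8 − (-1.834) = 93.63 cm to the left of lens 2, so d_o2 = +93.63 cm.
Lens 2 is diverging, so f₂ = −22.3 cm.
Lens 2: 1/d_i2 = 1/f₂ − 1/d_o2 = 1/(-22.3) − 1/(93.63) = -0.05552, so d_i2 = -18.0 cm.
The final image is virtual, 18.0 cm to the left of lens 2 (overall magnification ≈ 0.24).

18.0 cm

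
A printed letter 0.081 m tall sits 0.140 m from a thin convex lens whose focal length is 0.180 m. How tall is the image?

1/d_i = 1/f − 1/d_o = 1/(0.1800) − 1/(0.140) = -1.587, so d_i = -0.6300 m.
m = −d_i/d_o = +4.500.
|h_i| = |m|·h_o = 4.500 × 0.081 = 0.364 m. The image is virtual, upright and enlarged, on the same side as the object.

0.364 m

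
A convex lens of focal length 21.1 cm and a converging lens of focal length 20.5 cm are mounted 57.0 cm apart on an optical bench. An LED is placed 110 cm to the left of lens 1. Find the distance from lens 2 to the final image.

Lens 1: 1/d_i1 = 1/f₁ − 1/d_o1 = 1/(21.1) − 1/(110) = 0.03830, so d_i1 = 26.11 cm.
The intermediate image is 26.11 cm to the right of lens 1, which is 57.0 − (26.11) = 30.89 cm to the left of lens 2, so d_o2 = +30.89 cm.
Lens 2: 1/d_i2 = 1/f₂ − 1/d_o2 = 1/(20.5) − 1/(30.89) = 0.01641, so d_i2 = 60.9 cm.
The final image is real, 60.9 cm to the right of lens 2 (overall magnification ≈ 0.47).

60.9 cm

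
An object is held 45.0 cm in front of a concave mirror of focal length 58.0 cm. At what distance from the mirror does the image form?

201 cm

Mirror equation: 1/v = 1/f − 1/u = 1/(58.00) − 1/(45.0) = 0.01724 − 0.02222 = -0.004981, so v = -201 cm.
The image is virtual, upright and enlarged, behind the mirror.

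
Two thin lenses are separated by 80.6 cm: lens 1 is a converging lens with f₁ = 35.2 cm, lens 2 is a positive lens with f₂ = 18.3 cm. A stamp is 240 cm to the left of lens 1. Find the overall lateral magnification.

m = +0.149

Lens 1: 1/d_i1 = 1/(35.2) − 1/(240) = 0.02424, so d_i1 = 41.25 cm; m₁ = −d_i1/d_o1 = -0.1719.
d_o2 = 80.6 − (41.25) = 39.35 cm.
Lens 2: 1/d_i2 = 1/(18.3) − 1/(39.35) = 0.02923, so d_i2 = 34.21 cm; m₂ = −d_i2/d_o2 = -0.8694.
m = m₁·m₂ = (-0.1719)(-0.8694) = +0.149.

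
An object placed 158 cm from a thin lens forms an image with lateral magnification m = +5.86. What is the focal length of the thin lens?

m = −d_i/d_o ⇒ d_i = −m·d_o = −(+5.86)·(158) = -925.9 cm.
1/f = 1/d_o + 1/d_i = 1/(158) + 1/(-925.9) = 0.005249, so f = 191 cm.
Since f is positive, the thin lens is converging.

f = 191 cm (converging)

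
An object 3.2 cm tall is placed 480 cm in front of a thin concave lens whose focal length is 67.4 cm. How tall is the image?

For a concave lens, f = -67.4 cm.
1/d_i = 1/f − 1/d_o = 1/(-67.40) − 1/(480) = -0.01692, so d_i = -59.10 cm.
m = −d_i/d_o = +0.1231.
|h_i| = |m|·h_o = 0.1231 × 3.2 = 0.394 cm. The image is virtual, upright and reduced, on the same side as the object.

0.394 cm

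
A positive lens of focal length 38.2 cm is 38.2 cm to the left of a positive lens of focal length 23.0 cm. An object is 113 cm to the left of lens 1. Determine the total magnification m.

Lens 1: 1/d_i1 = 1/(38.2) − 1/(113) = 0.01733, so d_i1 = 57.71 cm; m₁ = −d_i1/d_o1 = -0.5107.
d_o2 = 38.2 − (57.71) = -19.51 cm (virtual object).
Lens 2: 1/d_i2 = 1/(23.0) − 1/(-19.51) = 0.09473, so d_i2 = 10.56 cm; m₂ = −d_i2/d_o2 = +0.5410.
m = m₁·m₂ = (-0.5107)(+0.5410) = -0.276.

m = -0.276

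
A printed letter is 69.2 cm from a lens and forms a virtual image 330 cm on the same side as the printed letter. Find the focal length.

Virtual image ⇒ d_i = −330 cm.
1/f = 1/d_o + 1/d_i = 1/(69.2) + 1/(-330) = 0.01142, so f = 87.6 cm.
Since f is positive, the lens is converging.

f = 87.6 cm (converging)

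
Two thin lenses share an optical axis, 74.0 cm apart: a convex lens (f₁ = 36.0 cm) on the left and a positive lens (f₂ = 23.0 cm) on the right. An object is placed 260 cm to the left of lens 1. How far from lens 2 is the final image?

80.4 cm

Lens 1: 1/d_i1 = 1/f₁ − 1/d_o1 = 1/(36.0) − 1/(260) = 0.02393, so d_i1 = 41.79 cm.
The intermediate image is 41.79 cm to the right of lens 1, which is 74.0 − (41.79) = 32.21 cm to the left of lens 2, so d_o2 = +32.21 cm.
Lens 2: 1/d_i2 = 1/f₂ − 1/d_o2 = 1/(23.0) − 1/(32.21) = 0.01243, so d_i2 = 80.4 cm.
The final image is real, 80.4 cm to the right of lens 2 (overall magnification ≈ 0.40).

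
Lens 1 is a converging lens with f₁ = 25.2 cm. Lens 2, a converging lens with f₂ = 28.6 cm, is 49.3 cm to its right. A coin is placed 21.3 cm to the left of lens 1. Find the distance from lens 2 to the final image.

Lens 1: 1/d_i1 = 1/f₁ − 1/d_o1 = 1/(25.2) − 1/(21.3) = -0.007266, so d_i1 = -137.6 cm.
The intermediate image is 137.6 cm to the left of lens 1 (virtual), which is 49.3 − (-137.6) = 186.9 cm to the left of lens 2, so d_o2 = +186.9 cm.
Lens 2: 1/d_i2 = 1/f₂ − 1/d_o2 = 1/(28.6) − 1/(186.9) = 0.02961, so d_i2 = 33.8 cm.
The final image is real, 33.8 cm to the right of lens 2 (overall magnification ≈ -1.2).

33.8 cm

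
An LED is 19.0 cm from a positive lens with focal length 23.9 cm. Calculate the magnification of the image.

m = +4.88

1/d_i = 1/f − 1/d_o = 1/(23.90) − 1/(19.0) = -0.01079, so d_i = -92.67 cm.
m = −d_i/d_o = −(-92.67)/(19.0) = +4.88.
The image is virtual, upright and enlarged, on the same side as the object.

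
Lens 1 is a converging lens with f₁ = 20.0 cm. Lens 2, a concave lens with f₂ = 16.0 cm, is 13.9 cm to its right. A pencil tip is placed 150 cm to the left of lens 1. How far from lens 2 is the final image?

Lens 1: 1/d_i1 = 1/f₁ − 1/d_o1 = 1/(20.0) − 1/(150) = 0.04333, so d_i1 = 23.08 cm.
The intermediate image is 23.08 cm to the right of lens 1, which lies 9.180 cm to the right of lens 2 — a virtual object — so d_o2 = −9.180 cm.
Lens 2 is diverging, so f₂ = −16.0 cm.
Lens 2: 1/d_i2 = 1/f₂ − 1/d_o2 = 1/(-16.0) − 1/(-9.180) = 0.04643, so d_i2 = 21.5 cm.
The final image is real, 21.5 cm to the right of lens 2 (overall magnification ≈ -0.36).

21.5 cm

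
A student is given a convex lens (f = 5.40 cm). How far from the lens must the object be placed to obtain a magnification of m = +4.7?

4.25 cm

m = −d_i/d_o ⇒ d_i = −m·d_o.
1/f = 1/d_o + 1/d_i = 1/d_o − 1/(m·d_o) = (1 − 1/m)/d_o, so d_o = f(1 − 1/m) = (5.400)(1 − 1/(+4.7)) = 4.25 cm.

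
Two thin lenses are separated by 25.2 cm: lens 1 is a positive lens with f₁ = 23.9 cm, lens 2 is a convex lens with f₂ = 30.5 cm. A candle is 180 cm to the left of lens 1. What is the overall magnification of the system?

m = -0.142

Lens 1: 1/d_i1 = 1/(23.9) − 1/(180) = 0.03629, so d_i1 = 27.56 cm; m₁ = −d_i1/d_o1 = -0.1531.
d_o2 = 25.2 − (27.56) = -2.360 cm (virtual object).
Lens 2: 1/d_i2 = 1/(30.5) − 1/(-2.360) = 0.4565, so d_i2 = 2.191 cm; m₂ = −d_i2/d_o2 = +0.9282.
m = m₁·m₂ = (-0.1531)(+0.9282) = -0.142.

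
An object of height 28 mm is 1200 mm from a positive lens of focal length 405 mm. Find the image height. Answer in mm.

1/d_i = 1/f − 1/d_o = 1/(405.0) − 1/(1200) = 0.001636, so d_i = 611.3 mm.
m = −d_i/d_o = -0.5094.
|h_i| = |m|·h_o = 0.5094 × 28 = 14.3 mm. The image is real, inverted and reduced, on the far side of the lens.

14.3 mm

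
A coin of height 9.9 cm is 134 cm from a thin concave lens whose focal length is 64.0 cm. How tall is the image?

For a concave lens, f = -64.0 cm.
1/d_i = 1/f − 1/d_o = 1/(-64.00) − 1/(134) = -0.02309, so d_i = -43.31 cm.
m = −d_i/d_o = +0.3232.
|h_i| = |m|·h_o = 0.3232 × 9.9 = 3.20 cm. The image is virtual, upright and reduced, on the same side as the object.

3.20 cm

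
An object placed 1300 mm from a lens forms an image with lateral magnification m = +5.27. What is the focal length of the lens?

f = 1600 mm (converging)

m = −d_i/d_o ⇒ d_i = −m·d_o = −(+5.27)·(1300) = -6851 mm.
1/f = 1/d_o + 1/d_i = 1/(1300) + 1/(-6851) = 0.0006233, so f = 1600 mm.
Since f is positive, the lens is converging.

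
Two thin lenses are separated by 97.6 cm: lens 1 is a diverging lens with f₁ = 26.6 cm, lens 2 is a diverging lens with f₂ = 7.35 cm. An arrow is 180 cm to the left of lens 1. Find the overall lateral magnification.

m = +0.00739

f₁ = −26.6 cm (diverging).
Lens 1: 1/d_i1 = 1/(-26.6) − 1/(180) = -0.04315, so d_i1 = -23.18 cm; m₁ = −d_i1/d_o1 = +0.1288.
d_o2 = 97.6 − (-23.18) = 120.8 cm.
f₂ = −7.35 cm (diverging).
Lens 2: 1/d_i2 = 1/(-7.35) − 1/(120.8) = -0.1443, so d_i2 = -6.928 cm; m₂ = −d_i2/d_o2 = +0.05735.
m = m₁·m₂ = (+0.1288)(+0.05735) = +0.00739.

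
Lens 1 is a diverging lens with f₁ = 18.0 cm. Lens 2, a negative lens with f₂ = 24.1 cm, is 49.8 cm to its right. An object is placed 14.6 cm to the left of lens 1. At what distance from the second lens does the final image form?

17.0 cm

Lens 1 is diverging, so f₁ = −18.0 cm.
Lens 1: 1/d_i1 = 1/f₁ − 1/d_o1 = 1/(-18.0) − 1/(14.6) = -0.1240, so d_i1 = -8.061 cm.
The intermediate image is 8.061 cm to the left of lens 1 (virtual), which is 49.8 − (-8.061) = 57.86 cm to the left of lens 2, so d_o2 = +57.86 cm.
Lens 2 is diverging, so f₂ = −24.1 cm.
Lens 2: 1/d_i2 = 1/f₂ − 1/d_o2 = 1/(-24.1) − 1/(57.86) = -0.05878, so d_i2 = -17.0 cm.
The final image is virtual, 17.0 cm to the left of lens 2 (overall magnification ≈ 0.16).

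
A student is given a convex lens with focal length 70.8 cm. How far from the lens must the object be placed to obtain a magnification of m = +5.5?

57.9 cm

m = −d_i/d_o ⇒ d_i = −m·d_o.
1/f = 1/d_o + 1/d_i = 1/d_o − 1/(m·d_o) = (1 − 1/m)/d_o, so d_o = f(1 − 1/m) = (70.80)(1 − 1/(+5.5)) = 57.9 cm.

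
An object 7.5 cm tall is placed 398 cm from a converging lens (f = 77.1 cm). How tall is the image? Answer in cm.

1.80 cm

1/d_i = 1/f − 1/d_o = 1/(77.10) − 1/(398) = 0.01046, so d_i = 95.62 cm.
m = −d_i/d_o = -0.2403.
|h_i| = |m|·h_o = 0.2403 × 7.5 = 1.80 cm. The image is real, inverted and reduced, on the far side of the lens.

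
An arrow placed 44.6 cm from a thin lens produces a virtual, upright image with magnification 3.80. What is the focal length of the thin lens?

m = −d_i/d_o ⇒ d_i = −m·d_o = −(+3.80)·(44.6) = -169.5 cm.
1/f = 1/d_o + 1/d_i = 1/(44.6) + 1/(-169.5) = 0.01652, so f = 60.5 cm.
Since f is positive, the thin lens is converging.

f = 60.5 cm (converging)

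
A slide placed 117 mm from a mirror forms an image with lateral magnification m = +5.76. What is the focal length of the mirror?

m = −d_i/d_o ⇒ d_i = −m·d_o = −(+5.76)·(117) = -673.9 mm.
1/f = 1/d_o + 1/d_i = 1/(117) + 1/(-673.9) = 0.007063, so f = 142 mm.
Since f is positive, the mirror is concave.

f = 142 mm (concave)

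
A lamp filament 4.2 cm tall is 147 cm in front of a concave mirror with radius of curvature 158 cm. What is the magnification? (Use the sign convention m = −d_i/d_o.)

m = -1.16

f = R/2 = 158/2 = 79.00 cm.
1/d_i = 1/f − 1/d_o = 1/(79.00) − 1/(147) = 0.005856, so d_i = 170.8 cm.
m = −d_i/d_o = −(170.8)/(147) = -1.16.
The image is real, inverted and enlarged, in front of the mirror.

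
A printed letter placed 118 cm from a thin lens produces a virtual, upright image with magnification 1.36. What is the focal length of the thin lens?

f = 446 cm (converging)

m = −d_i/d_o ⇒ d_i = −m·d_o = −(+1.36)·(118) = -160.5 cm.
1/f = 1/d_o + 1/d_i = 1/(118) + 1/(-160.5) = 0.002244, so f = 446 cm.
Since f is positive, the thin lens is converging.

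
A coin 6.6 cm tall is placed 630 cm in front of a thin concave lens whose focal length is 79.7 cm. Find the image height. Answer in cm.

0.741 cm

For a concave lens, f = -79.7 cm.
1/d_i = 1/f − 1/d_o = 1/(-79.70) − 1/(630) = -0.01413, so d_i = -70.75 cm.
m = −d_i/d_o = +0.1123.
|h_i| = |m|·h_o = 0.1123 × 6.6 = 0.741 cm. The image is virtual, upright and reduced, on the same side as the object.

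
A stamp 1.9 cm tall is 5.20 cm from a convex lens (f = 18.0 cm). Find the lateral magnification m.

1/d_i = 1/f − 1/d_o = 1/(18.00) − 1/(5.20) = -0.1368, so d_i = -7.312 cm.
m = −d_i/d_o = −(-7.312)/(5.20) = +1.41.
The image is virtual, upright and enlarged, on the same side as the object.

m = +1.41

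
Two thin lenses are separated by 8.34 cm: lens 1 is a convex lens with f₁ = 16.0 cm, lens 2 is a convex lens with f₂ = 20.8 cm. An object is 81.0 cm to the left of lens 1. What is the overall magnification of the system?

m = -0.158

Lens 1: 1/d_i1 = 1/(16.0) − 1/(81.0) = 0.05015, so d_i1 = 19.94 cm; m₁ = −d_i1/d_o1 = -0.2462.
d_o2 = 8.34 − (19.94) = -11.60 cm (virtual object).
Lens 2: 1/d_i2 = 1/(20.8) − 1/(-11.60) = 0.1343, so d_i2 = 7.447 cm; m₂ = −d_i2/d_o2 = +0.6420.
m = m₁·m₂ = (-0.2462)(+0.6420) = -0.158.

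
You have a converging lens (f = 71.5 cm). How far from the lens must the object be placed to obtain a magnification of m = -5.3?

m = −d_i/d_o ⇒ d_i = −m·d_o.
1/f = 1/d_o + 1/d_i = 1/d_o − 1/(m·d_o) = (1 − 1/m)/d_o, so d_o = f(1 − 1/m) = (71.50)(1 − 1/(-5.3)) = 85.0 cm.

85.0 cm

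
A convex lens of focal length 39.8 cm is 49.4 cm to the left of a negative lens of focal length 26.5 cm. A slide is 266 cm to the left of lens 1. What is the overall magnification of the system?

m = -0.160

Lens 1: 1/d_i1 = 1/(39.8) − 1/(266) = 0.02137, so d_i1 = 46.80 cm; m₁ = −d_i1/d_o1 = -0.1759.
d_o2 = 49.4 − (46.80) = 2.600 cm.
f₂ = −26.5 cm (diverging).
Lens 2: 1/d_i2 = 1/(-26.5) − 1/(2.600) = -0.4224, so d_i2 = -2.368 cm; m₂ = −d_i2/d_o2 = +0.9107.
m = m₁·m₂ = (-0.1759)(+0.9107) = -0.160.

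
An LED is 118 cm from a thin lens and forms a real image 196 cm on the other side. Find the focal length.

f = 73.7 cm (converging)

Real image ⇒ d_i = +196 cm.
1/f = 1/d_o + 1/d_i = 1/(118) + 1/(196) = 0.01358, so f = 73.7 cm.
Since f is positive, the thin lens is converging.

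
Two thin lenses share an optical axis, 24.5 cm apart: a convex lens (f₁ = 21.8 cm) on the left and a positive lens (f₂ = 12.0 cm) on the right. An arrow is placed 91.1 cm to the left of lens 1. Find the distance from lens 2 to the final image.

3.09 cm

Lens 1: 1/d_i1 = 1/f₁ − 1/d_o1 = 1/(21.8) − 1/(91.1) = 0.03489, so d_i1 = 28.66 cm.
The intermediate image is 28.66 cm to the right of lens 1, which lies 4.160 cm to the right of lens 2 — a virtual object — so d_o2 = −4.160 cm.
Lens 2: 1/d_i2 = 1/f₂ − 1/d_o2 = 1/(12.0) − 1/(-4.160) = 0.3237, so d_i2 = 3.09 cm.
The final image is real, 3.09 cm to the right of lens 2 (overall magnification ≈ -0.23).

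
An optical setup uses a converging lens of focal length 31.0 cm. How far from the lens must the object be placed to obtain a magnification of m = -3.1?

m = −d_i/d_o ⇒ d_i = −m·d_o.
1/f = 1/d_o + 1/d_i = 1/d_o − 1/(m·d_o) = (1 − 1/m)/d_o, so d_o = f(1 − 1/m) = (31.00)(1 − 1/(-3.1)) = 41.0 cm.

41.0 cm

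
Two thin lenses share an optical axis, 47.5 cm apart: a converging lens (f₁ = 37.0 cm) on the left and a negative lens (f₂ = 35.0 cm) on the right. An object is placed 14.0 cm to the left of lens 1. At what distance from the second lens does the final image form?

23.3 cm

Lens 1: 1/d_i1 = 1/f₁ − 1/d_o1 = 1/(37.0) − 1/(14.0) = -0.04440, so d_i1 = -22.52 cm.
The intermediate image is 22.52 cm to the left of lens 1 (virtual), which is 47.5 − (-22.52) = 70.02 cm to the left of lens 2, so d_o2 = +70.02 cm.
Lens 2 is diverging, so f₂ = −35.0 cm.
Lens 2: 1/d_i2 = 1/f₂ − 1/d_o2 = 1/(-35.0) − 1/(70.02) = -0.04285, so d_i2 = -23.3 cm.
The final image is virtual, 23.3 cm to the left of lens 2 (overall magnification ≈ 0.54).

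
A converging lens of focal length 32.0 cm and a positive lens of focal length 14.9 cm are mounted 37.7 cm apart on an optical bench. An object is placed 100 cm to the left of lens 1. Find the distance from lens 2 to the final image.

Lens 1: 1/d_i1 = 1/f₁ − 1/d_o1 = 1/(32.0) − 1/(100) = 0.02125, so d_i1 = 47.06 cm.
The intermediate image is 47.06 cm to the right of lens 1, which lies 9.360 cm to the right of lens 2 — a virtual object — so d_o2 = −9.360 cm.
Lens 2: 1/d_i2 = 1/f₂ − 1/d_o2 = 1/(14.9) − 1/(-9.360) = 0.1740, so d_i2 = 5.75 cm.
The final image is real, 5.75 cm to the right of lens 2 (overall magnification ≈ -0.29).

5.75 cm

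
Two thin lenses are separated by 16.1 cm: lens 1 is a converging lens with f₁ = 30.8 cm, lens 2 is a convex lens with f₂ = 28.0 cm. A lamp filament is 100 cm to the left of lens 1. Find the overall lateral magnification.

m = -0.221

Lens 1: 1/d_i1 = 1/(30.8) − 1/(100) = 0.02247, so d_i1 = 44.51 cm; m₁ = −d_i1/d_o1 = -0.4451.
d_o2 = 16.1 − (44.51) = -28.41 cm (virtual object).
Lens 2: 1/d_i2 = 1/(28.0) − 1/(-28.41) = 0.07091, so d_i2 = 14.10 cm; m₂ = −d_i2/d_o2 = +0.4964.
m = m₁·m₂ = (-0.4451)(+0.4964) = -0.221.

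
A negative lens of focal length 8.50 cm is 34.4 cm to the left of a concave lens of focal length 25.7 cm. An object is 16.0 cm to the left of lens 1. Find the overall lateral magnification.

f₁ = −8.50 cm (diverging).
Lens 1: 1/d_i1 = 1/(-8.50) − 1/(16.0) = -0.1801, so d_i1 = -5.551 cm; m₁ = −d_i1/d_o1 = +0.3469.
d_o2 = 34.4 − (-5.551) = 39.95 cm.
f₂ = −25.7 cm (diverging).
Lens 2: 1/d_i2 = 1/(-25.7) − 1/(39.95) = -0.06394, so d_i2 = -15.64 cm; m₂ = −d_i2/d_o2 = +0.3915.
m = m₁·m₂ = (+0.3469)(+0.3915) = +0.136.

m = +0.136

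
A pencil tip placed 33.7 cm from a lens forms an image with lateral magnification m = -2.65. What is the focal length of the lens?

f = 24.5 cm (converging)

m = −d_i/d_o ⇒ d_i = −m·d_o = −(-2.65)·(33.7) = 89.31 cm.
1/f = 1/d_o + 1/d_i = 1/(33.7) + 1/(89.31) = 0.04087, so f = 24.5 cm.
Since f is positive, the lens is converging.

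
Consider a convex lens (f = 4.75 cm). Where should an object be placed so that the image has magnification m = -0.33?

m = −d_i/d_o ⇒ d_i = −m·d_o.
1/f = 1/d_o + 1/d_i = 1/d_o − 1/(m·d_o) = (1 − 1/m)/d_o, so d_o = f(1 − 1/m) = (4.750)(1 − 1/(-0.33)) = 19.1 cm.

19.1 cm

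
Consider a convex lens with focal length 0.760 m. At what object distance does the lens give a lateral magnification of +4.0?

m = −d_i/d_o ⇒ d_i = −m·d_o.
1/f = 1/d_o + 1/d_i = 1/d_o − 1/(m·d_o) = (1 − 1/m)/d_o, so d_o = f(1 − 1/m) = (0.7600)(1 − 1/(+4.0)) = 0.570 m.

0.570 m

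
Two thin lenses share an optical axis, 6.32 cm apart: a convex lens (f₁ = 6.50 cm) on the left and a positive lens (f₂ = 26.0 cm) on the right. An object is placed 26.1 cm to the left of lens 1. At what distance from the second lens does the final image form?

Lens 1: 1/d_i1 = 1/f₁ − 1/d_o1 = 1/(6.50) − 1/(26.1) = 0.1155, so d_i1 = 8.656 cm.
The intermediate image is 8.656 cm to the right of lens 1, which lies 2.336 cm to the right of lens 2 — a virtual object — so d_o2 = −2.336 cm.
Lens 2: 1/d_i2 = 1/f₂ − 1/d_o2 = 1/(26.0) − 1/(-2.336) = 0.4665, so d_i2 = 2.14 cm.
The final image is real, 2.14 cm to the right of lens 2 (overall magnification ≈ -0.30).

2.14 cm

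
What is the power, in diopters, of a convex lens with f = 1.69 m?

P = 1/f = 1/(1.69 m) = +0.592 D.

P = +0.592 D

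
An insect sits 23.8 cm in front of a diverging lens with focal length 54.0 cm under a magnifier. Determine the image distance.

For a diverging lens, f = -54.0 cm.
Thin-lens equation: 1/d_i = 1/f − 1/d_o = 1/(-54.00) − 1/(23.8) = -0.01852 − 0.04202 = -0.06054, so d_i = -16.5 cm.
The image is virtual, upright and reduced, on the same side as the object.

16.5 cm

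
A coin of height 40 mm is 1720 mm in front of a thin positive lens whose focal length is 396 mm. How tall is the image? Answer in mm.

12.0 mm

1/d_i = 1/f − 1/d_o = 1/(396.0) − 1/(1720) = 0.001944, so d_i = 514.4 mm.
m = −d_i/d_o = -0.2991.
|h_i| = |m|·h_o = 0.2991 × 40 = 12.0 mm. The image is real, inverted and reduced, on the far side of the lens.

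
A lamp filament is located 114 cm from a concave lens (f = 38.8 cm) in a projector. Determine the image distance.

28.9 cm

For a concave lens, f = -38.8 cm.
Lens equation: 1/q = 1/f − 1/p = 1/(-38.80) − 1/(114) = -0.02577 − 0.008772 = -0.03455, so q = -28.9 cm.
The image is virtual, upright and reduced, on the same side as the object.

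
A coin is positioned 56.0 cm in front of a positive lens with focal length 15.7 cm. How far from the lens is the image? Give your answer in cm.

21.8 cm

Thin-lens equation: 1/v = 1/f − 1/u = 1/(15.70) − 1/(56.0) = 0.06369 − 0.01786 = 0.04584, so v = 21.8 cm.
The image is real, inverted and reduced, on the far side of the lens.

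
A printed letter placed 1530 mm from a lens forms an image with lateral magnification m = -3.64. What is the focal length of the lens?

f = 1200 mm (converging)

m = −d_i/d_o ⇒ d_i = −m·d_o = −(-3.64)·(1530) = 5569 mm.
1/f = 1/d_o + 1/d_i = 1/(1530) + 1/(5569) = 0.0008332, so f = 1200 mm.
Since f is positive, the lens is converging.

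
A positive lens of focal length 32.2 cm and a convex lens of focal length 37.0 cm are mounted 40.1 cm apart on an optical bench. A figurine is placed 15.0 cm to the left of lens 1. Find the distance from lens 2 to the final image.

Lens 1: 1/d_i1 = 1/f₁ − 1/d_o1 = 1/(32.2) − 1/(15.0) = -0.03561, so d_i1 = -28.08 cm.
The intermediate image is 28.08 cm to the left of lens 1 (virtual), which is 40.1 − (-28.08) = 68.18 cm to the left of lens 2, so d_o2 = +68.18 cm.
Lens 2: 1/d_i2 = 1/f₂ − 1/d_o2 = 1/(37.0) − 1/(68.18) = 0.01236, so d_i2 = 80.9 cm.
The final image is real, 80.9 cm to the right of lens 2 (overall magnification ≈ -2.2).

80.9 cm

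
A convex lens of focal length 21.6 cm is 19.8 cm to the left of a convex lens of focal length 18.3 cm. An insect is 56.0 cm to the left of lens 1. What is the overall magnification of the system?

m = -0.341

Lens 1: 1/d_i1 = 1/(21.6) − 1/(56.0) = 0.02844, so d_i1 = 35.16 cm; m₁ = −d_i1/d_o1 = -0.6279.
d_o2 = 19.8 − (35.16) = -15.36 cm (virtual object).
Lens 2: 1/d_i2 = 1/(18.3) − 1/(-15.36) = 0.1197, so d_i2 = 8.351 cm; m₂ = −d_i2/d_o2 = +0.5437.
m = m₁·m₂ = (-0.6279)(+0.5437) = -0.341.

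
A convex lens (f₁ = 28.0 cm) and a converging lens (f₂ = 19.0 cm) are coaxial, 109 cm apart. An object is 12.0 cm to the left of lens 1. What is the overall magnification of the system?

m = -0.300

Lens 1: 1/d_i1 = 1/(28.0) − 1/(12.0) = -0.04762, so d_i1 = -21.00 cm; m₁ = −d_i1/d_o1 = +1.750.
d_o2 = 109 − (-21.00) = 130.0 cm.
Lens 2: 1/d_i2 = 1/(19.0) − 1/(130.0) = 0.04494, so d_i2 = 22.25 cm; m₂ = −d_i2/d_o2 = -0.1712.
m = m₁·m₂ = (+1.750)(-0.1712) = -0.300.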